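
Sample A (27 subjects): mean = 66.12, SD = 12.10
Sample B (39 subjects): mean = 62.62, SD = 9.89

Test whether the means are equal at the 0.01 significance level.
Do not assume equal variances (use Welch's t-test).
Welch's two-sample t-test:
H₀: μ₁ = μ₂
H₁: μ₁ ≠ μ₂
s₁²/n₁ = 12.10²/27 = 5.4226,  s₂²/n₂ = 9.89²/39 = 2.5080
SE = √(s₁²/n₁ + s₂²/n₂) = √(5.4226 + 2.5080) = 2.8161
df (Welch-Satterthwaite) = (s₁²/n₁ + s₂²/n₂)² / [(s₁²/n₁)²/(n₁-1) + (s₂²/n₂)²/(n₂-1)] ≈ 48.51
t = (x̄₁ - x̄₂) / SE = (66.12 - 62.62) / 2.8161 = 3.50 / 2.8161 = 1.243
p-value = 0.2199

Since p-value > α = 0.01, we fail to reject H₀.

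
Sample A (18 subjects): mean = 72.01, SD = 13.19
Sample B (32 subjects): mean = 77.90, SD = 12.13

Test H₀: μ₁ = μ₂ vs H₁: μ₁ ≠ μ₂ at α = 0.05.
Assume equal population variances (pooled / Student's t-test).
Student's two-sample t-test (equal variances):
H₀: μ₁ = μ₂
H₁: μ₁ ≠ μ₂
df = n₁ + n₂ - 2 = 48
Pooled variance s_p² = [(n₁-1)s₁² + (n₂-1)s₂²] / (n₁ + n₂ - 2) = [(17)(13.19²) + (31)(12.13²)] / 48 = 156.6424
SE = √(s_p²(1/n₁ + 1/n₂)) = √(156.6424 × (1/18 + 1/32)) = 3.6875
t = (x̄₁ - x̄₂) / SE = (72.01 - 77.90) / 3.6875 = -5.89 / 3.6875 = -1.597
p-value = 0.1168

Since p-value > α = 0.05, we fail to reject H₀.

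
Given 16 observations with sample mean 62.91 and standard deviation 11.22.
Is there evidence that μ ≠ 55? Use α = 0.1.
One-sample t-test:
H₀: μ = 55
H₁: μ ≠ 55
df = n - 1 = 15
t = (x̄ - μ₀) / (s/√n) = (62.91 - 55) / (11.22/√16) = 2.820
p-value = 0.0129

Since p-value < α = 0.1, we reject H₀.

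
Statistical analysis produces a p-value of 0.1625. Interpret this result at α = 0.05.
Since p = 0.1625 > α = 0.05, fail to reject H₀.
There is insufficient evidence to reject the null hypothesis; the result is not statistically significant at the 0.05 level.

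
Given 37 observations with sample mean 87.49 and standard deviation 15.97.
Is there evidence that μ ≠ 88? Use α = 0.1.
One-sample t-test:
H₀: μ = 88
H₁: μ ≠ 88
df = n - 1 = 36
t = (x̄ - μ₀) / (s/√n) = (87.49 - 88) / (15.97/√37) = -0.194
p-value = 0.8471

Since p-value > α = 0.1, we fail to reject H₀.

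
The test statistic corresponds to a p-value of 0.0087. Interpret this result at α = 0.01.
Since p = 0.0087 < α = 0.01, reject H₀.
There is sufficient evidence to reject the null hypothesis; the result is statistically significant at the 0.01 level.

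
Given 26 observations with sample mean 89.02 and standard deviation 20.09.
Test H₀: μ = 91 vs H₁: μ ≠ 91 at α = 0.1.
One-sample t-test:
H₀: μ = 91
H₁: μ ≠ 91
df = n - 1 = 25
t = (x̄ - μ₀) / (s/√n) = (89.02 - 91) / (20.09/√26) = -0.503
p-value = 0.6197

Since p-value > α = 0.1, we fail to reject H₀.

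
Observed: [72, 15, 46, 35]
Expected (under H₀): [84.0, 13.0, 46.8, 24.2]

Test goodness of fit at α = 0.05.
Chi-square goodness of fit test:
H₀: observed counts match expected distribution
H₁: observed counts differ from expected distribution
df = k - 1 = 3
χ² = Σ(O - E)²/E
   = (72 - 84.0)²/84.0 + (15 - 13.0)²/13.0 + (46 - 46.8)²/46.8 + (35 - 24.2)²/24.2
   = 1.714 + 0.308 + 0.014 + 4.820
   = 6.86
p-value = 0.0766

Since p-value > α = 0.05, we fail to reject H₀.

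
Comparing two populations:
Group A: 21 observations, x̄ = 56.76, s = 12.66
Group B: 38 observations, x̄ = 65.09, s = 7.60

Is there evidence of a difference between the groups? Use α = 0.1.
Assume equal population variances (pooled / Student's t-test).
Student's two-sample t-test (equal variances):
H₀: μ₁ = μ₂
H₁: μ₁ ≠ μ₂
df = n₁ + n₂ - 2 = 57
Pooled variance s_p² = [(n₁-1)s₁² + (n₂-1)s₂²] / (n₁ + n₂ - 2) = [(20)(12.66²) + (37)(7.60²)] / 57 = 93.7304
SE = √(s_p²(1/n₁ + 1/n₂)) = √(93.7304 × (1/21 + 1/38)) = 2.6325
t = (x̄₁ - x̄₂) / SE = (56.76 - 65.09) / 2.6325 = -8.33 / 2.6325 = -3.164
p-value = 0.0025

Since p-value < α = 0.1, we reject H₀.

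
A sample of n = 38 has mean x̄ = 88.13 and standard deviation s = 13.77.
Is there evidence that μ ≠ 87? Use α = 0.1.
One-sample t-test:
H₀: μ = 87
H₁: μ ≠ 87
df = n - 1 = 37
t = (x̄ - μ₀) / (s/√n) = (88.13 - 87) / (13.77/√38) = 0.506
p-value = 0.6160

Since p-value > α = 0.1, we fail to reject H₀.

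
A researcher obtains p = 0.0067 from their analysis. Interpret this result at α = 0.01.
Since p = 0.0067 < α = 0.01, reject H₀.
There is sufficient evidence to reject the null hypothesis; the result is statistically significant at the 0.01 level.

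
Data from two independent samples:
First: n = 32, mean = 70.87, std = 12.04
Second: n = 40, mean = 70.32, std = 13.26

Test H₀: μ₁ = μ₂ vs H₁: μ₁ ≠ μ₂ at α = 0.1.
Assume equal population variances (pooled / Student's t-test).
Student's two-sample t-test (equal variances):
H₀: μ₁ = μ₂
H₁: μ₁ ≠ μ₂
df = n₁ + n₂ - 2 = 70
Pooled variance s_p² = [(n₁-1)s₁² + (n₂-1)s₂²] / (n₁ + n₂ - 2) = [(31)(12.04²) + (39)(13.26²)] / 70 = 162.1584
SE = √(s_p²(1/n₁ + 1/n₂)) = √(162.1584 × (1/32 + 1/40)) = 3.0202
t = (x̄₁ - x̄₂) / SE = (70.87 - 70.32) / 3.0202 = 0.55 / 3.0202 = 0.182
p-value = 0.8560

Since p-value > α = 0.1, we fail to reject H₀.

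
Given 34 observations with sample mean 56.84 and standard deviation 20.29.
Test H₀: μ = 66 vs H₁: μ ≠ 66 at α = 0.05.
One-sample t-test:
H₀: μ = 66
H₁: μ ≠ 66
df = n - 1 = 33
t = (x̄ - μ₀) / (s/√n) = (56.84 - 66) / (20.29/√34) = -2.632
p-value = 0.0128

Since p-value < α = 0.05, we reject H₀.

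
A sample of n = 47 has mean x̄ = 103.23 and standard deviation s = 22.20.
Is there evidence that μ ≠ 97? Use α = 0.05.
One-sample t-test:
H₀: μ = 97
H₁: μ ≠ 97
df = n - 1 = 46
t = (x̄ - μ₀) / (s/√n) = (103.23 - 97) / (22.20/√47) = 1.924
p-value = 0.0606

Since p-value > α = 0.05, we fail to reject H₀.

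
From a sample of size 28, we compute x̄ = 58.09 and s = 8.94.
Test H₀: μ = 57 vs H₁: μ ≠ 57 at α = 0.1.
One-sample t-test:
H₀: μ = 57
H₁: μ ≠ 57
df = n - 1 = 27
t = (x̄ - μ₀) / (s/√n) = (58.09 - 57) / (8.94/√28) = 0.645
p-value = 0.5243

Since p-value > α = 0.1, we fail to reject H₀.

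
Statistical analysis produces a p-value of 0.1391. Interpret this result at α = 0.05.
Since p = 0.1391 > α = 0.05, fail to reject H₀.
There is insufficient evidence to reject the null hypothesis; the result is not statistically significant at the 0.05 level.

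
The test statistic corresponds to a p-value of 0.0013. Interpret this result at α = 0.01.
Since p = 0.0013 < α = 0.01, reject H₀.
There is sufficient evidence to reject the null hypothesis; the result is statistically significant at the 0.01 level.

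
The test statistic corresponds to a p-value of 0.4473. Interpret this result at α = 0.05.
Since p = 0.4473 > α = 0.05, fail to reject H₀.
There is insufficient evidence to reject the null hypothesis; the result is not statistically significant at the 0.05 level.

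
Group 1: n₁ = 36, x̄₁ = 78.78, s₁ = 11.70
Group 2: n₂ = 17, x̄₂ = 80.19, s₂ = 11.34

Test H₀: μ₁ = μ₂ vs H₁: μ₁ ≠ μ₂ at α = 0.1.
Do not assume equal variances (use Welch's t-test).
Welch's two-sample t-test:
H₀: μ₁ = μ₂
H₁: μ₁ ≠ μ₂
s₁²/n₁ = 11.70²/36 = 3.8025,  s₂²/n₂ = 11.34²/17 = 7.5644
SE = √(s₁²/n₁ + s₂²/n₂) = √(3.8025 + 7.5644) = 3.3715
df (Welch-Satterthwaite) = (s₁²/n₁ + s₂²/n₂)² / [(s₁²/n₁)²/(n₁-1) + (s₂²/n₂)²/(n₂-1)] ≈ 32.39
t = (x̄₁ - x̄₂) / SE = (78.78 - 80.19) / 3.3715 = -1.41 / 3.3715 = -0.418
p-value = 0.6786

Since p-value > α = 0.1, we fail to reject H₀.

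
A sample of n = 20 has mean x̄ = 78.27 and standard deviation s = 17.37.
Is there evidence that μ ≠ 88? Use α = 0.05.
One-sample t-test:
H₀: μ = 88
H₁: μ ≠ 88
df = n - 1 = 19
t = (x̄ - μ₀) / (s/√n) = (78.27 - 88) / (17.37/√20) = -2.505
p-value = 0.0215

Since p-value < α = 0.05, we reject H₀.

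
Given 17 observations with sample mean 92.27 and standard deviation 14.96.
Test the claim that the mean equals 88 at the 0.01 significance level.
One-sample t-test:
H₀: μ = 88
H₁: μ ≠ 88
df = n - 1 = 16
t = (x̄ - μ₀) / (s/√n) = (92.27 - 88) / (14.96/√17) = 1.177
p-value = 0.2565

Since p-value > α = 0.01, we fail to reject H₀.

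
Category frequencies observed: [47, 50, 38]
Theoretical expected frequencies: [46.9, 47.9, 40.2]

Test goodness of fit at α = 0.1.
Chi-square goodness of fit test:
H₀: observed counts match expected distribution
H₁: observed counts differ from expected distribution
df = k - 1 = 2
χ² = Σ(O - E)²/E
   = (47 - 46.9)²/46.9 + (50 - 47.9)²/47.9 + (38 - 40.2)²/40.2
   = 0.000 + 0.092 + 0.120
   = 0.21
p-value = 0.8991

Since p-value > α = 0.1, we fail to reject H₀.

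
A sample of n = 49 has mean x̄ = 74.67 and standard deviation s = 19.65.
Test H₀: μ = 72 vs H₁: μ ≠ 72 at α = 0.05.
One-sample t-test:
H₀: μ = 72
H₁: μ ≠ 72
df = n - 1 = 48
t = (x̄ - μ₀) / (s/√n) = (74.67 - 72) / (19.65/√49) = 0.951
p-value = 0.3463

Since p-value > α = 0.05, we fail to reject H₀.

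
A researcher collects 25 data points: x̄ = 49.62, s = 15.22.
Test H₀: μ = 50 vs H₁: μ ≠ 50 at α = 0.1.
One-sample t-test:
H₀: μ = 50
H₁: μ ≠ 50
df = n - 1 = 24
t = (x̄ - μ₀) / (s/√n) = (49.62 - 50) / (15.22/√25) = -0.125
p-value = 0.9017

Since p-value > α = 0.1, we fail to reject H₀.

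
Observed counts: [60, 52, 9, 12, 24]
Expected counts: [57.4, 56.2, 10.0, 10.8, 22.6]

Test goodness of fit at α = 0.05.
Chi-square goodness of fit test:
H₀: observed counts match expected distribution
H₁: observed counts differ from expected distribution
df = k - 1 = 4
χ² = Σ(O - E)²/E
   = (60 - 57.4)²/57.4 + (52 - 56.2)²/56.2 + (9 - 10.0)²/10.0 + (12 - 10.8)²/10.8 + (24 - 22.6)²/22.6
   = 0.118 + 0.314 + 0.100 + 0.133 + 0.087
   = 0.75
p-value = 0.9448

Since p-value > α = 0.05, we fail to reject H₀.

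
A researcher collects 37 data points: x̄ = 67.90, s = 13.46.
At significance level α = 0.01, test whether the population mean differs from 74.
One-sample t-test:
H₀: μ = 74
H₁: μ ≠ 74
df = n - 1 = 36
t = (x̄ - μ₀) / (s/√n) = (67.90 - 74) / (13.46/√37) = -2.757
p-value = 0.0091

Since p-value < α = 0.01, we reject H₀.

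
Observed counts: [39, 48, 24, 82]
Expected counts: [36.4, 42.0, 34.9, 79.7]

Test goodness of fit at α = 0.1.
Chi-square goodness of fit test:
H₀: observed counts match expected distribution
H₁: observed counts differ from expected distribution
df = k - 1 = 3
χ² = Σ(O - E)²/E
   = (39 - 36.4)²/36.4 + (48 - 42.0)²/42.0 + (24 - 34.9)²/34.9 + (82 - 79.7)²/79.7
   = 0.186 + 0.857 + 3.404 + 0.066
   = 4.51
p-value = 0.2111

Since p-value > α = 0.1, we fail to reject H₀.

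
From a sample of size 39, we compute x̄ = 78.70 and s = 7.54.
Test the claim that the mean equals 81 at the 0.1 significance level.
One-sample t-test:
H₀: μ = 81
H₁: μ ≠ 81
df = n - 1 = 38
t = (x̄ - μ₀) / (s/√n) = (78.70 - 81) / (7.54/√39) = -1.905
p-value = 0.0644

Since p-value < α = 0.1, we reject H₀.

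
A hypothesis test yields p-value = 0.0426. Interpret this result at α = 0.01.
Since p = 0.0426 > α = 0.01, fail to reject H₀.
There is insufficient evidence to reject the null hypothesis; the result is not statistically significant at the 0.01 level.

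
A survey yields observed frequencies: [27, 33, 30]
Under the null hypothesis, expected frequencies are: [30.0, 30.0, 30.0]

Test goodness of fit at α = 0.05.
Chi-square goodness of fit test:
H₀: observed counts match expected distribution
H₁: observed counts differ from expected distribution
df = k - 1 = 2
χ² = Σ(O - E)²/E
   = (27 - 30.0)²/30.0 + (33 - 30.0)²/30.0 + (30 - 30.0)²/30.0
   = 0.300 + 0.300 + 0.000
   = 0.60
p-value = 0.7408

Since p-value > α = 0.05, we fail to reject H₀.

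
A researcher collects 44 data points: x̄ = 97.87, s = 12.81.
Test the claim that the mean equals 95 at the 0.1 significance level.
One-sample t-test:
H₀: μ = 95
H₁: μ ≠ 95
df = n - 1 = 43
t = (x̄ - μ₀) / (s/√n) = (97.87 - 95) / (12.81/√44) = 1.486
p-value = 0.1445

Since p-value > α = 0.1, we fail to reject H₀.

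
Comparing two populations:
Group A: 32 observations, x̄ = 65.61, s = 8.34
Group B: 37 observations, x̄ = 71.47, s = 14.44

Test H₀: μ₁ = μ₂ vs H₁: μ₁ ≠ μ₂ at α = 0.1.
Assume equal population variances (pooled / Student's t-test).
Student's two-sample t-test (equal variances):
H₀: μ₁ = μ₂
H₁: μ₁ ≠ μ₂
df = n₁ + n₂ - 2 = 67
Pooled variance s_p² = [(n₁-1)s₁² + (n₂-1)s₂²] / (n₁ + n₂ - 2) = [(31)(8.34²) + (36)(14.44²)] / 67 = 144.2196
SE = √(s_p²(1/n₁ + 1/n₂)) = √(144.2196 × (1/32 + 1/37)) = 2.8991
t = (x̄₁ - x̄₂) / SE = (65.61 - 71.47) / 2.8991 = -5.86 / 2.8991 = -2.021
p-value = 0.0472

Since p-value < α = 0.1, we reject H₀.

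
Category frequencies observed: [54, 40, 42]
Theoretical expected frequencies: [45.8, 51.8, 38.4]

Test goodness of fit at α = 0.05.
Chi-square goodness of fit test:
H₀: observed counts match expected distribution
H₁: observed counts differ from expected distribution
df = k - 1 = 2
χ² = Σ(O - E)²/E
   = (54 - 45.8)²/45.8 + (40 - 51.8)²/51.8 + (42 - 38.4)²/38.4
   = 1.468 + 2.688 + 0.338
   = 4.49
p-value = 0.1057

Since p-value > α = 0.05, we fail to reject H₀.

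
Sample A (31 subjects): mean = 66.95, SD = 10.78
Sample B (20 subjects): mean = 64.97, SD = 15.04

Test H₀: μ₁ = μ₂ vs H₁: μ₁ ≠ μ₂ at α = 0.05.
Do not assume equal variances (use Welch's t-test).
Welch's two-sample t-test:
H₀: μ₁ = μ₂
H₁: μ₁ ≠ μ₂
s₁²/n₁ = 10.78²/31 = 3.7487,  s₂²/n₂ = 15.04²/20 = 11.3101
SE = √(s₁²/n₁ + s₂²/n₂) = √(3.7487 + 11.3101) = 3.8806
df (Welch-Satterthwaite) = (s₁²/n₁ + s₂²/n₂)² / [(s₁²/n₁)²/(n₁-1) + (s₂²/n₂)²/(n₂-1)] ≈ 31.49
t = (x̄₁ - x̄₂) / SE = (66.95 - 64.97) / 3.8806 = 1.98 / 3.8806 = 0.510
p-value = 0.6134

Since p-value > α = 0.05, we fail to reject H₀.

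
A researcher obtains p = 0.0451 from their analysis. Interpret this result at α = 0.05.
Since p = 0.0451 < α = 0.05, reject H₀.
There is sufficient evidence to reject the null hypothesis; the result is statistically significant at the 0.05 level.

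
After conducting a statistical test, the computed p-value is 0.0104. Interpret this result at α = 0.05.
Since p = 0.0104 < α = 0.05, reject H₀.
There is sufficient evidence to reject the null hypothesis; the result is statistically significant at the 0.05 level.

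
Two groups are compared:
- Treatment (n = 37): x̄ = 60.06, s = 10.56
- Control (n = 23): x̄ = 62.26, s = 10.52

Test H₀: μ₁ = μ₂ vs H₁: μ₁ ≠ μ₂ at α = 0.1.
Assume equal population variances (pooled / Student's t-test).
Student's two-sample t-test (equal variances):
H₀: μ₁ = μ₂
H₁: μ₁ ≠ μ₂
df = n₁ + n₂ - 2 = 58
Pooled variance s_p² = [(n₁-1)s₁² + (n₂-1)s₂²] / (n₁ + n₂ - 2) = [(36)(10.56²) + (22)(10.52²)] / 58 = 111.1938
SE = √(s_p²(1/n₁ + 1/n₂)) = √(111.1938 × (1/37 + 1/23)) = 2.8000
t = (x̄₁ - x̄₂) / SE = (60.06 - 62.26) / 2.8000 = -2.20 / 2.8000 = -0.786
p-value = 0.4352

Since p-value > α = 0.1, we fail to reject H₀.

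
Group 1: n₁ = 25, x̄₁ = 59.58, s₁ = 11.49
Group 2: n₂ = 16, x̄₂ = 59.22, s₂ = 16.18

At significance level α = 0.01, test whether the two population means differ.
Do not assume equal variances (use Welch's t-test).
Welch's two-sample t-test:
H₀: μ₁ = μ₂
H₁: μ₁ ≠ μ₂
s₁²/n₁ = 11.49²/25 = 5.2808,  s₂²/n₂ = 16.18²/16 = 16.3620
SE = √(s₁²/n₁ + s₂²/n₂) = √(5.2808 + 16.3620) = 4.6522
df (Welch-Satterthwaite) = (s₁²/n₁ + s₂²/n₂)² / [(s₁²/n₁)²/(n₁-1) + (s₂²/n₂)²/(n₂-1)] ≈ 24.64
t = (x̄₁ - x̄₂) / SE = (59.58 - 59.22) / 4.6522 = 0.36 / 4.6522 = 0.077
p-value = 0.9389

Since p-value > α = 0.01, we fail to reject H₀.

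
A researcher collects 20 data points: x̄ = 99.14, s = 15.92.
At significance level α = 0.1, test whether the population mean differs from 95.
One-sample t-test:
H₀: μ = 95
H₁: μ ≠ 95
df = n - 1 = 19
t = (x̄ - μ₀) / (s/√n) = (99.14 - 95) / (15.92/√20) = 1.163
p-value = 0.2592

Since p-value > α = 0.1, we fail to reject H₀.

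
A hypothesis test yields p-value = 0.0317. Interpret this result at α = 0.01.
Since p = 0.0317 > α = 0.01, fail to reject H₀.
There is insufficient evidence to reject the null hypothesis; the result is not statistically significant at the 0.01 level.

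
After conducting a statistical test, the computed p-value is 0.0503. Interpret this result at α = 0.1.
Since p = 0.0503 < α = 0.1, reject H₀.
There is sufficient evidence to reject the null hypothesis; the result is statistically significant at the 0.1 level.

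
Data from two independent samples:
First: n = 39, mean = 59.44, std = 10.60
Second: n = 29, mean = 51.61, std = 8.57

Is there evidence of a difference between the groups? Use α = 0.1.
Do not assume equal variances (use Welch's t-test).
Welch's two-sample t-test:
H₀: μ₁ = μ₂
H₁: μ₁ ≠ μ₂
s₁²/n₁ = 10.60²/39 = 2.8810,  s₂²/n₂ = 8.57²/29 = 2.5326
SE = √(s₁²/n₁ + s₂²/n₂) = √(2.8810 + 2.5326) = 2.3267
df (Welch-Satterthwaite) = (s₁²/n₁ + s₂²/n₂)² / [(s₁²/n₁)²/(n₁-1) + (s₂²/n₂)²/(n₂-1)] ≈ 65.49
t = (x̄₁ - x̄₂) / SE = (59.44 - 51.61) / 2.3267 = 7.83 / 2.3267 = 3.365
p-value = 0.0013

Since p-value < α = 0.1, we reject H₀.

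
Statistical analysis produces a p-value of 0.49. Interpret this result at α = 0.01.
Since p = 0.49 > α = 0.01, fail to reject H₀.
There is insufficient evidence to reject the null hypothesis; the result is not statistically significant at the 0.01 level.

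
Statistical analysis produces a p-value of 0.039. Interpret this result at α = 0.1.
Since p = 0.039 < α = 0.1, reject H₀.
There is sufficient evidence to reject the null hypothesis; the result is statistically significant at the 0.1 level.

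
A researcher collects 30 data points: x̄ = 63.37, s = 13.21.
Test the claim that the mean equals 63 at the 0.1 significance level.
One-sample t-test:
H₀: μ = 63
H₁: μ ≠ 63
df = n - 1 = 29
t = (x̄ - μ₀) / (s/√n) = (63.37 - 63) / (13.21/√30) = 0.153
p-value = 0.8791

Since p-value > α = 0.1, we fail to reject H₀.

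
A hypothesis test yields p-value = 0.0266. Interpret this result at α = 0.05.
Since p = 0.0266 < α = 0.05, reject H₀.
There is sufficient evidence to reject the null hypothesis; the result is statistically significant at the 0.05 level.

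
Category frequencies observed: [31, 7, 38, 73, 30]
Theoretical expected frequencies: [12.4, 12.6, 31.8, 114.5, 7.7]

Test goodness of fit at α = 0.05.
Chi-square goodness of fit test:
H₀: observed counts match expected distribution
H₁: observed counts differ from expected distribution
df = k - 1 = 4
χ² = Σ(O - E)²/E
   = (31 - 12.4)²/12.4 + (7 - 12.6)²/12.6 + (38 - 31.8)²/31.8 + (73 - 114.5)²/114.5 + (30 - 7.7)²/7.7
   = 27.900 + 2.489 + 1.209 + 15.041 + 64.583
   = 111.22
p-value < 0.0001

Since p-value < α = 0.05, we reject H₀.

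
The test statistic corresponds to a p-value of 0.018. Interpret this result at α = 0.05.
Since p = 0.018 < α = 0.05, reject H₀.
There is sufficient evidence to reject the null hypothesis; the result is statistically significant at the 0.05 level.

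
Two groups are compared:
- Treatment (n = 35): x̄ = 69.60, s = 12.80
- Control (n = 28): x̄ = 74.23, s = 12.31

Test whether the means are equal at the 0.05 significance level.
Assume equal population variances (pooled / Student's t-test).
Student's two-sample t-test (equal variances):
H₀: μ₁ = μ₂
H₁: μ₁ ≠ μ₂
df = n₁ + n₂ - 2 = 61
Pooled variance s_p² = [(n₁-1)s₁² + (n₂-1)s₂²] / (n₁ + n₂ - 2) = [(34)(12.80²) + (27)(12.31²)] / 61 = 158.3940
SE = √(s_p²(1/n₁ + 1/n₂)) = √(158.3940 × (1/35 + 1/28)) = 3.1910
t = (x̄₁ - x̄₂) / SE = (69.60 - 74.23) / 3.1910 = -4.63 / 3.1910 = -1.451
p-value = 0.1519

Since p-value > α = 0.05, we fail to reject H₀.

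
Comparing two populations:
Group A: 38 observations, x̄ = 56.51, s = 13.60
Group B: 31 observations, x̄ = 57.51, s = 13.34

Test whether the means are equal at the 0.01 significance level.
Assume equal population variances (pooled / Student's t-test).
Student's two-sample t-test (equal variances):
H₀: μ₁ = μ₂
H₁: μ₁ ≠ μ₂
df = n₁ + n₂ - 2 = 67
Pooled variance s_p² = [(n₁-1)s₁² + (n₂-1)s₂²] / (n₁ + n₂ - 2) = [(37)(13.60²) + (30)(13.34²)] / 67 = 181.8237
SE = √(s_p²(1/n₁ + 1/n₂)) = √(181.8237 × (1/38 + 1/31)) = 3.2635
t = (x̄₁ - x̄₂) / SE = (56.51 - 57.51) / 3.2635 = -1.00 / 3.2635 = -0.306
p-value = 0.7602

Since p-value > α = 0.01, we fail to reject H₀.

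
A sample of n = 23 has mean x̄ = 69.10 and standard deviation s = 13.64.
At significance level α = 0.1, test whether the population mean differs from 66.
One-sample t-test:
H₀: μ = 66
H₁: μ ≠ 66
df = n - 1 = 22
t = (x̄ - μ₀) / (s/√n) = (69.10 - 66) / (13.64/√23) = 1.090
p-value = 0.2875

Since p-value > α = 0.1, we fail to reject H₀.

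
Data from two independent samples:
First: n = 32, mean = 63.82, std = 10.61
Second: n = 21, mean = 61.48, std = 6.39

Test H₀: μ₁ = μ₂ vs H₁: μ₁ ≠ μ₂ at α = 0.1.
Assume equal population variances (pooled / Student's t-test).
Student's two-sample t-test (equal variances):
H₀: μ₁ = μ₂
H₁: μ₁ ≠ μ₂
df = n₁ + n₂ - 2 = 51
Pooled variance s_p² = [(n₁-1)s₁² + (n₂-1)s₂²] / (n₁ + n₂ - 2) = [(31)(10.61²) + (20)(6.39²)] / 51 = 84.4388
SE = √(s_p²(1/n₁ + 1/n₂)) = √(84.4388 × (1/32 + 1/21)) = 2.5806
t = (x̄₁ - x̄₂) / SE = (63.82 - 61.48) / 2.5806 = 2.34 / 2.5806 = 0.907
p-value = 0.3688

Since p-value > α = 0.1, we fail to reject H₀.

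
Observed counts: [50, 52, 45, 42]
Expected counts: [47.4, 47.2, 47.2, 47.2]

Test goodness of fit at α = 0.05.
Chi-square goodness of fit test:
H₀: observed counts match expected distribution
H₁: observed counts differ from expected distribution
df = k - 1 = 3
χ² = Σ(O - E)²/E
   = (50 - 47.4)²/47.4 + (52 - 47.2)²/47.2 + (45 - 47.2)²/47.2 + (42 - 47.2)²/47.2
   = 0.143 + 0.488 + 0.103 + 0.573
   = 1.31
p-value = 0.7277

Since p-value > α = 0.05, we fail to reject H₀.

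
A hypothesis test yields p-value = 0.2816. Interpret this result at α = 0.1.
Since p = 0.2816 > α = 0.1, fail to reject H₀.
There is insufficient evidence to reject the null hypothesis; the result is not statistically significant at the 0.1 level.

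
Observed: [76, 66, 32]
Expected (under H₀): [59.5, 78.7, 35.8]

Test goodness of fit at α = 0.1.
Chi-square goodness of fit test:
H₀: observed counts match expected distribution
H₁: observed counts differ from expected distribution
df = k - 1 = 2
χ² = Σ(O - E)²/E
   = (76 - 59.5)²/59.5 + (66 - 78.7)²/78.7 + (32 - 35.8)²/35.8
   = 4.576 + 2.049 + 0.403
   = 7.03
p-value = 0.0298

Since p-value < α = 0.1, we reject H₀.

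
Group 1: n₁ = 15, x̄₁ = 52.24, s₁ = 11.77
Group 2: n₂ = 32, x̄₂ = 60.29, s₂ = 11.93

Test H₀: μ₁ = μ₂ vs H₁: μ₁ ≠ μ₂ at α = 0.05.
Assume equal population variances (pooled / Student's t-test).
Student's two-sample t-test (equal variances):
H₀: μ₁ = μ₂
H₁: μ₁ ≠ μ₂
df = n₁ + n₂ - 2 = 45
Pooled variance s_p² = [(n₁-1)s₁² + (n₂-1)s₂²] / (n₁ + n₂ - 2) = [(14)(11.77²) + (31)(11.93²)] / 45 = 141.1452
SE = √(s_p²(1/n₁ + 1/n₂)) = √(141.1452 × (1/15 + 1/32)) = 3.7176
t = (x̄₁ - x̄₂) / SE = (52.24 - 60.29) / 3.7176 = -8.05 / 3.7176 = -2.165
p-value = 0.0357

Since p-value < α = 0.05, we reject H₀.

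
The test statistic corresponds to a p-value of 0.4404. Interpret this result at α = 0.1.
Since p = 0.4404 > α = 0.1, fail to reject H₀.
There is insufficient evidence to reject the null hypothesis; the result is not statistically significant at the 0.1 level.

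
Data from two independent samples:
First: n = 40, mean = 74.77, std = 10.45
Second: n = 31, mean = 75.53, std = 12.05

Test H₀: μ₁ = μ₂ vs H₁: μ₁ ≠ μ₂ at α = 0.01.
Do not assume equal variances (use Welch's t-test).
Welch's two-sample t-test:
H₀: μ₁ = μ₂
H₁: μ₁ ≠ μ₂
s₁²/n₁ = 10.45²/40 = 2.7301,  s₂²/n₂ = 12.05²/31 = 4.6840
SE = √(s₁²/n₁ + s₂²/n₂) = √(2.7301 + 4.6840) = 2.7229
df (Welch-Satterthwaite) = (s₁²/n₁ + s₂²/n₂)² / [(s₁²/n₁)²/(n₁-1) + (s₂²/n₂)²/(n₂-1)] ≈ 59.59
t = (x̄₁ - x̄₂) / SE = (74.77 - 75.53) / 2.7229 = -0.76 / 2.7229 = -0.279
p-value = 0.7811

Since p-value > α = 0.01, we fail to reject H₀.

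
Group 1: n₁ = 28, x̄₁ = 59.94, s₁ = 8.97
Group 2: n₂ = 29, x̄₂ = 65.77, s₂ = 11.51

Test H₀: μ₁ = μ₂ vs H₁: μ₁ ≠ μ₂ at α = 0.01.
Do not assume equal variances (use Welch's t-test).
Welch's two-sample t-test:
H₀: μ₁ = μ₂
H₁: μ₁ ≠ μ₂
s₁²/n₁ = 8.97²/28 = 2.8736,  s₂²/n₂ = 11.51²/29 = 4.5683
SE = √(s₁²/n₁ + s₂²/n₂) = √(2.8736 + 4.5683) = 2.7280
df (Welch-Satterthwaite) = (s₁²/n₁ + s₂²/n₂)² / [(s₁²/n₁)²/(n₁-1) + (s₂²/n₂)²/(n₂-1)] ≈ 52.69
t = (x̄₁ - x̄₂) / SE = (59.94 - 65.77) / 2.7280 = -5.83 / 2.7280 = -2.137
p-value = 0.0372

Since p-value > α = 0.01, we fail to reject H₀.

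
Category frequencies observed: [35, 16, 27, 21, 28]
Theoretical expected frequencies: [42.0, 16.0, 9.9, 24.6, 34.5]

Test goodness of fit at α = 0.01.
Chi-square goodness of fit test:
H₀: observed counts match expected distribution
H₁: observed counts differ from expected distribution
df = k - 1 = 4
χ² = Σ(O - E)²/E
   = (35 - 42.0)²/42.0 + (16 - 16.0)²/16.0 + (27 - 9.9)²/9.9 + (21 - 24.6)²/24.6 + (28 - 34.5)²/34.5
   = 1.167 + 0.000 + 29.536 + 0.527 + 1.225
   = 32.45
p-value < 0.0001

Since p-value < α = 0.01, we reject H₀.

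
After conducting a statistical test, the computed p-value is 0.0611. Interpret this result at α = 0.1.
Since p = 0.0611 < α = 0.1, reject H₀.
There is sufficient evidence to reject the null hypothesis; the result is statistically significant at the 0.1 level.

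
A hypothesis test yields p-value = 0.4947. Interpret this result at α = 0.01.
Since p = 0.4947 > α = 0.01, fail to reject H₀.
There is insufficient evidence to reject the null hypothesis; the result is not statistically significant at the 0.01 level.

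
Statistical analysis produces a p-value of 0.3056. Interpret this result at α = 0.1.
Since p = 0.3056 > α = 0.1, fail to reject H₀.
There is insufficient evidence to reject the null hypothesis; the result is not statistically significant at the 0.1 level.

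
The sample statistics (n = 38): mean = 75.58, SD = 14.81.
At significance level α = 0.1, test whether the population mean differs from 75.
One-sample t-test:
H₀: μ = 75
H₁: μ ≠ 75
df = n - 1 = 37
t = (x̄ - μ₀) / (s/√n) = (75.58 - 75) / (14.81/√38) = 0.241
p-value = 0.8106

Since p-value > α = 0.1, we fail to reject H₀.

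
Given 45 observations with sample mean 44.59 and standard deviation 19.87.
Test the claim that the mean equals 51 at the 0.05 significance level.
One-sample t-test:
H₀: μ = 51
H₁: μ ≠ 51
df = n - 1 = 44
t = (x̄ - μ₀) / (s/√n) = (44.59 - 51) / (19.87/√45) = -2.164
p-value = 0.0359

Since p-value < α = 0.05, we reject H₀.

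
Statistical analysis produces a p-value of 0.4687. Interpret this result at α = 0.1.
Since p = 0.4687 > α = 0.1, fail to reject H₀.
There is insufficient evidence to reject the null hypothesis; the result is not statistically significant at the 0.1 level.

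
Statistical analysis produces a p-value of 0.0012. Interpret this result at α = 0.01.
Since p = 0.0012 < α = 0.01, reject H₀.
There is sufficient evidence to reject the null hypothesis; the result is statistically significant at the 0.01 level.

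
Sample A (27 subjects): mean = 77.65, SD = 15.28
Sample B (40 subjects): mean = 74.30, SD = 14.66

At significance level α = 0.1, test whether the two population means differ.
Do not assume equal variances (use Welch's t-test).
Welch's two-sample t-test:
H₀: μ₁ = μ₂
H₁: μ₁ ≠ μ₂
s₁²/n₁ = 15.28²/27 = 8.6473,  s₂²/n₂ = 14.66²/40 = 5.3729
SE = √(s₁²/n₁ + s₂²/n₂) = √(8.6473 + 5.3729) = 3.7444
df (Welch-Satterthwaite) = (s₁²/n₁ + s₂²/n₂)² / [(s₁²/n₁)²/(n₁-1) + (s₂²/n₂)²/(n₂-1)] ≈ 54.36
t = (x̄₁ - x̄₂) / SE = (77.65 - 74.30) / 3.7444 = 3.35 / 3.7444 = 0.895
p-value = 0.3749

Since p-value > α = 0.1, we fail to reject H₀.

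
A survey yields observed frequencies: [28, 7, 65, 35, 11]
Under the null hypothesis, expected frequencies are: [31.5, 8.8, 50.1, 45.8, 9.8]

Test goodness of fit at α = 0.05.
Chi-square goodness of fit test:
H₀: observed counts match expected distribution
H₁: observed counts differ from expected distribution
df = k - 1 = 4
χ² = Σ(O - E)²/E
   = (28 - 31.5)²/31.5 + (7 - 8.8)²/8.8 + (65 - 50.1)²/50.1 + (35 - 45.8)²/45.8 + (11 - 9.8)²/9.8
   = 0.389 + 0.368 + 4.431 + 2.547 + 0.147
   = 7.88
p-value = 0.0960

Since p-value > α = 0.05, we fail to reject H₀.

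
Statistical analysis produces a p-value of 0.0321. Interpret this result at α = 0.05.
Since p = 0.0321 < α = 0.05, reject H₀.
There is sufficient evidence to reject the null hypothesis; the result is statistically significant at the 0.05 level.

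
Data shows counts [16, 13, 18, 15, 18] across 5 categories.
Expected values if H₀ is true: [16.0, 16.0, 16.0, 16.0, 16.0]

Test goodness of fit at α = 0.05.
Chi-square goodness of fit test:
H₀: observed counts match expected distribution
H₁: observed counts differ from expected distribution
df = k - 1 = 4
χ² = Σ(O - E)²/E
   = (16 - 16.0)²/16.0 + (13 - 16.0)²/16.0 + (18 - 16.0)²/16.0 + (15 - 16.0)²/16.0 + (18 - 16.0)²/16.0
   = 0.000 + 0.562 + 0.250 + 0.062 + 0.250
   = 1.12
p-value = 0.8903

Since p-value > α = 0.05, we fail to reject H₀.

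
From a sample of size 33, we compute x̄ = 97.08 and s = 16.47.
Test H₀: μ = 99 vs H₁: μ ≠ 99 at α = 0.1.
One-sample t-test:
H₀: μ = 99
H₁: μ ≠ 99
df = n - 1 = 32
t = (x̄ - μ₀) / (s/√n) = (97.08 - 99) / (16.47/√33) = -0.670
p-value = 0.5079

Since p-value > α = 0.1, we fail to reject H₀.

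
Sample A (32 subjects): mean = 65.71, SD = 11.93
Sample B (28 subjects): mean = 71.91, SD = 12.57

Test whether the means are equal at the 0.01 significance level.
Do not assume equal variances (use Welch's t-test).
Welch's two-sample t-test:
H₀: μ₁ = μ₂
H₁: μ₁ ≠ μ₂
s₁²/n₁ = 11.93²/32 = 4.4477,  s₂²/n₂ = 12.57²/28 = 5.6430
SE = √(s₁²/n₁ + s₂²/n₂) = √(4.4477 + 5.6430) = 3.1766
df (Welch-Satterthwaite) = (s₁²/n₁ + s₂²/n₂)² / [(s₁²/n₁)²/(n₁-1) + (s₂²/n₂)²/(n₂-1)] ≈ 56.02
t = (x̄₁ - x̄₂) / SE = (65.71 - 71.91) / 3.1766 = -6.20 / 3.1766 = -1.952
p-value = 0.0560

Since p-value > α = 0.01, we fail to reject H₀.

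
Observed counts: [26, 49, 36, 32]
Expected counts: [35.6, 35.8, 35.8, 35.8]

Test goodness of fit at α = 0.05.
Chi-square goodness of fit test:
H₀: observed counts match expected distribution
H₁: observed counts differ from expected distribution
df = k - 1 = 3
χ² = Σ(O - E)²/E
   = (26 - 35.6)²/35.6 + (49 - 35.8)²/35.8 + (36 - 35.8)²/35.8 + (32 - 35.8)²/35.8
   = 2.589 + 4.867 + 0.001 + 0.403
   = 7.86
p-value = 0.0490

Since p-value < α = 0.05, we reject H₀.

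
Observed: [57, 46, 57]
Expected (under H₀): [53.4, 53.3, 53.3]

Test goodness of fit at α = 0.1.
Chi-square goodness of fit test:
H₀: observed counts match expected distribution
H₁: observed counts differ from expected distribution
df = k - 1 = 2
χ² = Σ(O - E)²/E
   = (57 - 53.4)²/53.4 + (46 - 53.3)²/53.3 + (57 - 53.3)²/53.3
   = 0.243 + 1.000 + 0.257
   = 1.50
p-value = 0.4725

Since p-value > α = 0.1, we fail to reject H₀.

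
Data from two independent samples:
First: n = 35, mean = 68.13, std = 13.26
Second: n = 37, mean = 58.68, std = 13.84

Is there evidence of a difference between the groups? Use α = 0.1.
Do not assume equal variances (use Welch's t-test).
Welch's two-sample t-test:
H₀: μ₁ = μ₂
H₁: μ₁ ≠ μ₂
s₁²/n₁ = 13.26²/35 = 5.0236,  s₂²/n₂ = 13.84²/37 = 5.1769
SE = √(s₁²/n₁ + s₂²/n₂) = √(5.0236 + 5.1769) = 3.1938
df (Welch-Satterthwaite) = (s₁²/n₁ + s₂²/n₂)² / [(s₁²/n₁)²/(n₁-1) + (s₂²/n₂)²/(n₂-1)] ≈ 69.99
t = (x̄₁ - x̄₂) / SE = (68.13 - 58.68) / 3.1938 = 9.45 / 3.1938 = 2.959
p-value = 0.0042

Since p-value < α = 0.1, we reject H₀.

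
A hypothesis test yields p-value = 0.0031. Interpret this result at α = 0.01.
Since p = 0.0031 < α = 0.01, reject H₀.
There is sufficient evidence to reject the null hypothesis; the result is statistically significant at the 0.01 level.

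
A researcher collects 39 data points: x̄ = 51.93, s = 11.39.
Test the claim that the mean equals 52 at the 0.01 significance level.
One-sample t-test:
H₀: μ = 52
H₁: μ ≠ 52
df = n - 1 = 38
t = (x̄ - μ₀) / (s/√n) = (51.93 - 52) / (11.39/√39) = -0.038
p-value = 0.9696

Since p-value > α = 0.01, we fail to reject H₀.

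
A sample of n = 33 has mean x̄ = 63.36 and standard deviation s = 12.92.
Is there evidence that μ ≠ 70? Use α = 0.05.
One-sample t-test:
H₀: μ = 70
H₁: μ ≠ 70
df = n - 1 = 32
t = (x̄ - μ₀) / (s/√n) = (63.36 - 70) / (12.92/√33) = -2.952
p-value = 0.0059

Since p-value < α = 0.05, we reject H₀.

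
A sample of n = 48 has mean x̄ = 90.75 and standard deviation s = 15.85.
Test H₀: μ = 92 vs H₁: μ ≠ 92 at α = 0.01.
One-sample t-test:
H₀: μ = 92
H₁: μ ≠ 92
df = n - 1 = 47
t = (x̄ - μ₀) / (s/√n) = (90.75 - 92) / (15.85/√48) = -0.546
p-value = 0.5874

Since p-value > α = 0.01, we fail to reject H₀.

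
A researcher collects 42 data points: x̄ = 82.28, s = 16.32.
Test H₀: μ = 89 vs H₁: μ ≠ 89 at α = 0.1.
One-sample t-test:
H₀: μ = 89
H₁: μ ≠ 89
df = n - 1 = 41
t = (x̄ - μ₀) / (s/√n) = (82.28 - 89) / (16.32/√42) = -2.669
p-value = 0.0109

Since p-value < α = 0.1, we reject H₀.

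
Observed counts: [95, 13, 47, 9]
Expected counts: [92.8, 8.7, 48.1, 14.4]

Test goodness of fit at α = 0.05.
Chi-square goodness of fit test:
H₀: observed counts match expected distribution
H₁: observed counts differ from expected distribution
df = k - 1 = 3
χ² = Σ(O - E)²/E
   = (95 - 92.8)²/92.8 + (13 - 8.7)²/8.7 + (47 - 48.1)²/48.1 + (9 - 14.4)²/14.4
   = 0.052 + 2.125 + 0.025 + 2.025
   = 4.23
p-value = 0.2379

Since p-value > α = 0.05, we fail to reject H₀.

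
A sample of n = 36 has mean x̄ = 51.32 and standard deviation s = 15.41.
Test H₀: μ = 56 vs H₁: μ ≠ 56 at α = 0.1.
One-sample t-test:
H₀: μ = 56
H₁: μ ≠ 56
df = n - 1 = 35
t = (x̄ - μ₀) / (s/√n) = (51.32 - 56) / (15.41/√36) = -1.822
p-value = 0.0770

Since p-value < α = 0.1, we reject H₀.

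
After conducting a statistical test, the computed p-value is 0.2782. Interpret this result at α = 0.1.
Since p = 0.2782 > α = 0.1, fail to reject H₀.
There is insufficient evidence to reject the null hypothesis; the result is not statistically significant at the 0.1 level.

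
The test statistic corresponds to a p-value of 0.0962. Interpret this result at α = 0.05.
Since p = 0.0962 > α = 0.05, fail to reject H₀.
There is insufficient evidence to reject the null hypothesis; the result is not statistically significant at the 0.05 level.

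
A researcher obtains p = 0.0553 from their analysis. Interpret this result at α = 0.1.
Since p = 0.0553 < α = 0.1, reject H₀.
There is sufficient evidence to reject the null hypothesis; the result is statistically significant at the 0.1 level.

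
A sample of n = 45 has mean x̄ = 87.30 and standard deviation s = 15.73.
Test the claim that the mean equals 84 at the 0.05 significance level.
One-sample t-test:
H₀: μ = 84
H₁: μ ≠ 84
df = n - 1 = 44
t = (x̄ - μ₀) / (s/√n) = (87.30 - 84) / (15.73/√45) = 1.407
p-value = 0.1664

Since p-value > α = 0.05, we fail to reject H₀.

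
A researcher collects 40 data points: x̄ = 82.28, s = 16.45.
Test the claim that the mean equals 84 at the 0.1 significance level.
One-sample t-test:
H₀: μ = 84
H₁: μ ≠ 84
df = n - 1 = 39
t = (x̄ - μ₀) / (s/√n) = (82.28 - 84) / (16.45/√40) = -0.661
p-value = 0.5123

Since p-value > α = 0.1, we fail to reject H₀.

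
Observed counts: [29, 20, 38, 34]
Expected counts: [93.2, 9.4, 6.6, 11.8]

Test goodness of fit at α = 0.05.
Chi-square goodness of fit test:
H₀: observed counts match expected distribution
H₁: observed counts differ from expected distribution
df = k - 1 = 3
χ² = Σ(O - E)²/E
   = (29 - 93.2)²/93.2 + (20 - 9.4)²/9.4 + (38 - 6.6)²/6.6 + (34 - 11.8)²/11.8
   = 44.224 + 11.953 + 149.388 + 41.766
   = 247.33
p-value < 0.0001

Since p-value < α = 0.05, we reject H₀.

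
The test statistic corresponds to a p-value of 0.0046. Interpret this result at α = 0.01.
Since p = 0.0046 < α = 0.01, reject H₀.
There is sufficient evidence to reject the null hypothesis; the result is statistically significant at the 0.01 level.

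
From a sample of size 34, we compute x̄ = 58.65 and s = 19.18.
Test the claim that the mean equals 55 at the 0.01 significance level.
One-sample t-test:
H₀: μ = 55
H₁: μ ≠ 55
df = n - 1 = 33
t = (x̄ - μ₀) / (s/√n) = (58.65 - 55) / (19.18/√34) = 1.110
p-value = 0.2752

Since p-value > α = 0.01, we fail to reject H₀.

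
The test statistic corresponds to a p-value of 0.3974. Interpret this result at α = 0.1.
Since p = 0.3974 > α = 0.1, fail to reject H₀.
There is insufficient evidence to reject the null hypothesis; the result is not statistically significant at the 0.1 level.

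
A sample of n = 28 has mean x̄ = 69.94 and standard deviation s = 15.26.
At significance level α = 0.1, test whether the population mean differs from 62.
One-sample t-test:
H₀: μ = 62
H₁: μ ≠ 62
df = n - 1 = 27
t = (x̄ - μ₀) / (s/√n) = (69.94 - 62) / (15.26/√28) = 2.753
p-value = 0.0104

Since p-value < α = 0.1, we reject H₀.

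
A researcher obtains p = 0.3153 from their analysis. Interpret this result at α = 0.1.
Since p = 0.3153 > α = 0.1, fail to reject H₀.
There is insufficient evidence to reject the null hypothesis; the result is not statistically significant at the 0.1 level.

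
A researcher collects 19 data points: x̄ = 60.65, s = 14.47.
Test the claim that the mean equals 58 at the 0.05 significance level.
One-sample t-test:
H₀: μ = 58
H₁: μ ≠ 58
df = n - 1 = 18
t = (x̄ - μ₀) / (s/√n) = (60.65 - 58) / (14.47/√19) = 0.798
p-value = 0.4351

Since p-value > α = 0.05, we fail to reject H₀.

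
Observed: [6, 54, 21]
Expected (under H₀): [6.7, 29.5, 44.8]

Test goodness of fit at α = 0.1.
Chi-square goodness of fit test:
H₀: observed counts match expected distribution
H₁: observed counts differ from expected distribution
df = k - 1 = 2
χ² = Σ(O - E)²/E
   = (6 - 6.7)²/6.7 + (54 - 29.5)²/29.5 + (21 - 44.8)²/44.8
   = 0.073 + 20.347 + 12.644
   = 33.06
p-value < 0.0001

Since p-value < α = 0.1, we reject H₀.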